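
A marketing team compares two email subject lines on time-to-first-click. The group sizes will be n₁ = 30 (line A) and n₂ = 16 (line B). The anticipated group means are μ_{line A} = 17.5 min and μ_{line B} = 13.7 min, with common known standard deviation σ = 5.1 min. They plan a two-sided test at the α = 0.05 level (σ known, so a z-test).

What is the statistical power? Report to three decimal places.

Standardized effect: d = |μ_{line A} − μ_{line B}| / σ = |17.5 − 13.7| / 5.1 = 0.7451
Noncentrality parameter: δ = d / √(1/n₁ + 1/n₂) = 0.7451 / √(1/30 + 1/16) = 2.4069
Critical value for a two-sided test at α = 0.05: z_{α/2} = 1.960.
Power = Φ(δ − 1.960) + Φ(−δ − 1.960) = Φ(0.447) + Φ(-4.367) = 0.6725 + 0.0000 = 0.6725.

Power ≈ 0.673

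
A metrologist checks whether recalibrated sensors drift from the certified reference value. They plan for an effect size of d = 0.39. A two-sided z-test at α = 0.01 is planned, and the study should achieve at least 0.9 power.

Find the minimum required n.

Set Φ(δ − 2.576) = 0.9; then δ − 2.576 = Φ⁻¹(0.9) = 1.282, giving δ = 3.857.
(Ignoring the negligible lower-tail rejection probability gives the usual closed-form inversion.)
δ = d·√n ⇒ n = (δ/d)² = (3.857 / 0.39)² = 97.83.
Round up to the next whole unit.

n = 98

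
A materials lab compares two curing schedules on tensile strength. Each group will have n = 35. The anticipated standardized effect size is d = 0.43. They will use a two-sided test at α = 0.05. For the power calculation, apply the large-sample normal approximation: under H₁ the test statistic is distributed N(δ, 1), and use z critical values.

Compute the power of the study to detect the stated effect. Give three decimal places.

Power ≈ 0.436

Noncentrality parameter: δ = d·√(n/2) = 0.43 × √(35/2) = 1.7988
Two-sided α = 0.05 → critical value z_{0.025} = 1.960.
Power = Φ(δ − 1.960) + Φ(−δ − 1.960) = Φ(-0.161) + Φ(-3.759) = 0.4360 + 0.0001 = 0.4361.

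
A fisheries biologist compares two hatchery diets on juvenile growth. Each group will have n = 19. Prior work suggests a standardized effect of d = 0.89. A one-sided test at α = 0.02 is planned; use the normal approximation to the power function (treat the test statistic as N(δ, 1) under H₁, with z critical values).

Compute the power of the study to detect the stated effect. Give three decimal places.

Power ≈ 0.755

Noncentrality parameter: δ = d·√(n/2) = 0.89 × √(19/2) = 2.7432
One-sided α = 0.02 → critical value z_{0.02} = 2.054.
Power = P(Z > 2.054 − δ) = Φ(0.689) = 0.7547.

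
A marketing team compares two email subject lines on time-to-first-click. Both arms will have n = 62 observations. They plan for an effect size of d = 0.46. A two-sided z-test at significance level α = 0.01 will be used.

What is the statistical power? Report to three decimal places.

Noncentrality parameter: δ = d·√(n/2) = 0.46 × √(62/2) = 2.5612
Two-sided α = 0.01 → critical value z_{0.005} = 2.576.
Power = Φ(δ − 2.576) + Φ(−δ − 2.576) = Φ(-0.015) + Φ(-5.137) = 0.4942 + 0.0000 = 0.4942.

Power ≈ 0.494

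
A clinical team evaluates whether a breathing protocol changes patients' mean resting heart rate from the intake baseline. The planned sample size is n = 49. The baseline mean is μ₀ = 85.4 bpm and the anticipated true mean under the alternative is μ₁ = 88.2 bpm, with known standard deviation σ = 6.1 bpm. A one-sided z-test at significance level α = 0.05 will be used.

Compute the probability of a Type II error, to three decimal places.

β ≈ 0.058

Standardized effect: d = |μ₁ − μ₀| / σ = |88.2 − 85.4| / 6.1 = 0.4590
Noncentrality parameter: δ = d·√n = 0.4590 × √49 = 3.2131
One-sided α = 0.05 → critical value z_{0.05} = 1.645.
Power = P(Z > 1.645 − δ) = Φ(1.568) = 0.9416.
Type II error: β = 1 − power = 1 − 0.9416 = 0.0584.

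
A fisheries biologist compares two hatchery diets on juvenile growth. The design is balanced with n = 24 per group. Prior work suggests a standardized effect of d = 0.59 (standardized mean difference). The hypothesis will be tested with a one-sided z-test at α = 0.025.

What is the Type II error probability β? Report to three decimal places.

Noncentrality parameter: δ = d·√(n/2) = 0.59 × √(24/2) = 2.0438
One-sided α = 0.025 → critical value z_{0.025} = 1.960.
Power = P(Z > 1.960 − δ) = Φ(0.084) = 0.5334.
Type II error: β = 1 − power = 1 − 0.5334 = 0.4666.

β ≈ 0.467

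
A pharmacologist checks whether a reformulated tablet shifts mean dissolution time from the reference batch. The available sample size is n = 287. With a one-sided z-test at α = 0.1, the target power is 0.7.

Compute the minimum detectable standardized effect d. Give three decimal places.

Required noncentrality: δ = z_{0.1} + z_{0.30} = 1.282 + 0.524 = 1.806.
δ = d·√n ⇒ d = δ/√n = 1.806/√287 = 0.1066.

d ≈ 0.107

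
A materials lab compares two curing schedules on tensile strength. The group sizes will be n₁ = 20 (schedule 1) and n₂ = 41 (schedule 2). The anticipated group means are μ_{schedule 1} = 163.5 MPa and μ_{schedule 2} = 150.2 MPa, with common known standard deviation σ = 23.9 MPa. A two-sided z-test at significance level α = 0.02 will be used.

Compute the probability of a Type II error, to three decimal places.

β ≈ 0.613

Standardized effect: d = |μ_{schedule 1} − μ_{schedule 2}| / σ = |163.5 − 150.2| / 23.9 = 0.5565
Noncentrality parameter: δ = d / √(1/n₁ + 1/n₂) = 0.5565 / √(1/20 + 1/41) = 2.0403
Critical value for a two-sided test at α = 0.02: z_{α/2} = 2.326.
Power = Φ(δ − 2.326) + Φ(−δ − 2.326) = Φ(-0.286) + Φ(-4.367) = 0.3874 + 0.0000 = 0.3874.
Type II error: β = 1 − power = 1 − 0.3874 = 0.6126.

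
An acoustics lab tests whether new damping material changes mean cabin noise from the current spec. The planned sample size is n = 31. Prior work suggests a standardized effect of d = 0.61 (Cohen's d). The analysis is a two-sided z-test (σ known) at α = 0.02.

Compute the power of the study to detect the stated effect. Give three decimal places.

Noncentrality parameter: δ = d·√n = 0.61 × √31 = 3.3963
Two-sided α = 0.02 → critical value z_{0.01} = 2.326.
Power = Φ(δ − 2.326) + Φ(−δ − 2.326) = Φ(1.070) + Φ(-5.723) = 0.8577 + 0.0000 = 0.8577.

Power ≈ 0.858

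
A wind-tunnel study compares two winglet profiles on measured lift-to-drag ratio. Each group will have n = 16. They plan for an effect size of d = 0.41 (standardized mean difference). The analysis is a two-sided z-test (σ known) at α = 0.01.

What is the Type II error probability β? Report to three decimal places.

β ≈ 0.922

Noncentrality parameter: δ = d·√(n/2) = 0.41 × √(16/2) = 1.1597
Critical value for a two-sided test at α = 0.01: z_{α/2} = 2.576.
Power = Φ(δ − 2.576) + Φ(−δ − 2.576) = Φ(-1.416) + Φ(-3.735) = 0.0784 + 0.0001 = 0.0785.
Type II error: β = 1 − power = 1 − 0.0785 = 0.9215.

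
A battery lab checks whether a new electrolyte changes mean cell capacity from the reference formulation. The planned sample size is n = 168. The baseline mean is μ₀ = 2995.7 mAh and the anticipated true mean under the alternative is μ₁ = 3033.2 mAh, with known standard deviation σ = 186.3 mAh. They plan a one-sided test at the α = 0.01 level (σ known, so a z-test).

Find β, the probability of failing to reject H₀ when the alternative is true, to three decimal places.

Standardized effect: d = |μ₁ − μ₀| / σ = |3033.2 − 2995.7| / 186.3 = 0.2013
Noncentrality parameter: δ = d·√n = 0.2013 × √168 = 2.6090
One-sided α = 0.01 → critical value z_{0.01} = 2.326.
Power = Φ(δ − 2.326) = Φ(0.283) = 0.6113.
Type II error: β = 1 − power = 1 − 0.6113 = 0.3887.

β ≈ 0.389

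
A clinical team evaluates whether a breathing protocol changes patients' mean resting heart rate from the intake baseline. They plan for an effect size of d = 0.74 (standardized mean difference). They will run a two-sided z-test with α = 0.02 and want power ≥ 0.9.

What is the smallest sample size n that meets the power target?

For power 0.9 need Φ(δ − z_{0.01}) = 0.9, so δ = z_{0.01} + z_{0.10} = 2.326 + 1.282 = 3.608.
(For δ > 0 the lower-tail rejection region contributes negligibly to power, so the one-term inversion is standard.)
δ = d·√n ⇒ n = (δ/d)² = (3.608 / 0.74)² = 23.77.
Round up to the next whole unit.

n = 24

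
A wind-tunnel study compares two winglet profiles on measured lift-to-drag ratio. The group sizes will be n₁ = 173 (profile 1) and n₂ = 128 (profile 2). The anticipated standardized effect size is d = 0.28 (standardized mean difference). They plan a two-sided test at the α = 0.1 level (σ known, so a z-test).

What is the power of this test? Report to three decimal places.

Noncentrality parameter: δ = d / √(1/n₁ + 1/n₂) = 0.28 / √(1/173 + 1/128) = 2.4016
Critical value for a two-sided test at α = 0.1: z_{α/2} = 1.645.
Power = Φ(δ − 1.645) + Φ(−δ − 1.645) = Φ(0.757) + Φ(-4.046) = 0.7754 + 0.0000 = 0.7754.

Power ≈ 0.775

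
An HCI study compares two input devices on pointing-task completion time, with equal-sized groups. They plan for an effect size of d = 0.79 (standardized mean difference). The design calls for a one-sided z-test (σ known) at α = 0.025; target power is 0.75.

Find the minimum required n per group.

n = 23 per group

For power 0.75 need Φ(δ − z_{0.025}) = 0.75, so δ = z_{0.025} + z_{0.25} = 1.960 + 0.674 = 2.634.
δ = d·√(n/2) ⇒ n = 2(δ/d)² = 2 × (2.634 / 0.79)² = 22.24.
Rounding up, n = 23 per group.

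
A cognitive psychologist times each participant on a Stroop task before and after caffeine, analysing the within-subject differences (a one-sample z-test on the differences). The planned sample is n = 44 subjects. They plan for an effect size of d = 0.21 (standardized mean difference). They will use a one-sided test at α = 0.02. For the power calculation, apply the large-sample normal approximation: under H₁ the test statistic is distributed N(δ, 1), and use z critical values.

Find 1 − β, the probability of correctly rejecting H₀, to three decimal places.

Power ≈ 0.254

Noncentrality parameter: δ = d·√n = 0.21 × √44 = 1.3930
Critical value for a one-sided test at α = 0.02: z_α = 2.054.
Power = Φ(δ − 2.054) = Φ(-0.661) = 0.2544.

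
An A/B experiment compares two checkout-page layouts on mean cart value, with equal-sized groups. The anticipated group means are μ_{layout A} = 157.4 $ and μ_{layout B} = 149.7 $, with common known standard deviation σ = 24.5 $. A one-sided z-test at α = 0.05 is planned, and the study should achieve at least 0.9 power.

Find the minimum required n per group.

n = 174 per group

Standardized effect: d = |μ_{layout A} − μ_{layout B}| / σ = |157.4 − 149.7| / 24.5 = 0.3143
Set Φ(δ − 1.645) = 0.9; then δ − 1.645 = Φ⁻¹(0.9) = 1.282, giving δ = 2.926.
δ = d·√(n/2) ⇒ n = 2(δ/d)² = 2 × (2.926 / 0.3143)² = 173.40.
Round up to the next whole unit.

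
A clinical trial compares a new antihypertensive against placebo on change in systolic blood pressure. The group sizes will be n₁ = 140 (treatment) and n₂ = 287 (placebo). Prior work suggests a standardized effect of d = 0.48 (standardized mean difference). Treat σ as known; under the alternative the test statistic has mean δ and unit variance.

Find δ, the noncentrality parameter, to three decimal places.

δ ≈ 4.656

δ = d / √(1/n₁ + 1/n₂) = 0.48 / √(1/140 + 1/287) = 4.6562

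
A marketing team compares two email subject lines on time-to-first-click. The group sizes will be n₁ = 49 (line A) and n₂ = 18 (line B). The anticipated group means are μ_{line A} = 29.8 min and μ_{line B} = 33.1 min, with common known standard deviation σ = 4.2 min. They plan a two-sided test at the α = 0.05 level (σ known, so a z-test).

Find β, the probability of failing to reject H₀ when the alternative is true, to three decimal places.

Standardized effect: d = |μ_{line A} − μ_{line B}| / σ = |29.8 − 33.1| / 4.2 = 0.7857
Noncentrality parameter: δ = d / √(1/n₁ + 1/n₂) = 0.7857 / √(1/49 + 1/18) = 2.8508
Critical value for a two-sided test at α = 0.05: z_{α/2} = 1.960.
Power = Φ(δ − 1.960) + Φ(−δ − 1.960) = Φ(0.891) + Φ(-4.811) = 0.8135 + 0.0000 = 0.8135.
Type II error: β = 1 − power = 1 − 0.8135 = 0.1865.

β ≈ 0.187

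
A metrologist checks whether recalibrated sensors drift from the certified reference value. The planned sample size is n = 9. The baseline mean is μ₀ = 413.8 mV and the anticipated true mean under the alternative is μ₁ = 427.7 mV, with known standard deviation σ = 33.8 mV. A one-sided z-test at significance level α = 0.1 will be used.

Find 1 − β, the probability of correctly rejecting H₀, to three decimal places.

Power ≈ 0.481

Standardized effect: d = |μ₁ − μ₀| / σ = |427.7 − 413.8| / 33.8 = 0.4112
Noncentrality parameter: δ = d·√n = 0.4112 × √9 = 1.2337
One-sided α = 0.1 → critical value z_{0.1} = 1.282.
Power = Φ(δ − 1.282) = Φ(-0.048) = 0.4809.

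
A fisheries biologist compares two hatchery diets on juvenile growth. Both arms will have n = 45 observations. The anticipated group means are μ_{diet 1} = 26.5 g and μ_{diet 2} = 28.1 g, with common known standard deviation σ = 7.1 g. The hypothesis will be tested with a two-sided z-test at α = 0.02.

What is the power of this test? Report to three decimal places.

Power ≈ 0.105

Standardized effect: d = |μ_{diet 1} − μ_{diet 2}| / σ = |26.5 − 28.1| / 7.1 = 0.2254
Noncentrality parameter: δ = d·√(n/2) = 0.2254 × √(45/2) = 1.0689
Two-sided α = 0.02 → critical value z_{0.01} = 2.326.
Power = Φ(δ − 2.326) + Φ(−δ − 2.326) = Φ(-1.257) + Φ(-3.395) = 0.1043 + 0.0003 = 0.1046.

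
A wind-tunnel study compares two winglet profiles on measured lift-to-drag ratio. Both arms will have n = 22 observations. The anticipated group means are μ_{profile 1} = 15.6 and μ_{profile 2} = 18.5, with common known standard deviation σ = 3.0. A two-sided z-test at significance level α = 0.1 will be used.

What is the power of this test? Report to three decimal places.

Standardized effect: d = |μ_{profile 1} − μ_{profile 2}| / σ = |15.6 − 18.5| / 3.0 = 0.9667
Noncentrality parameter: δ = d·√(n/2) = 0.9667 × √(22/2) = 3.2061
Critical value for a two-sided test at α = 0.1: z_{α/2} = 1.645.
Power = Φ(δ − 1.645) + Φ(−δ − 1.645) = Φ(1.561) + Φ(-4.851) = 0.9408 + 0.0000 = 0.9408.

Power ≈ 0.941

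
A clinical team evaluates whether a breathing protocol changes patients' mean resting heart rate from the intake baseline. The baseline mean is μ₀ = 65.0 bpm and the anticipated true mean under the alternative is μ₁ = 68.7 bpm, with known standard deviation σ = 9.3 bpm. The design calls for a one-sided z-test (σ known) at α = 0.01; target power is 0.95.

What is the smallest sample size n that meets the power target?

Standardized effect: d = |μ₁ − μ₀| / σ = |68.7 − 65.0| / 9.3 = 0.3978
For power 0.95 need Φ(δ − z_{0.01}) = 0.95, so δ = z_{0.01} + z_{0.05} = 2.326 + 1.645 = 3.971.
δ = d·√n ⇒ n = (δ/d)² = (3.971 / 0.3978)² = 99.63.
Rounding up, n = 100.

n = 100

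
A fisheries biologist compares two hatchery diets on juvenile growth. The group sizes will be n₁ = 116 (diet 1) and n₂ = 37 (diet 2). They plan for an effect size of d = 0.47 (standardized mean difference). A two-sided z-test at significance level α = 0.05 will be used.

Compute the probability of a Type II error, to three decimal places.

β ≈ 0.298

Noncentrality parameter: δ = d / √(1/n₁ + 1/n₂) = 0.47 / √(1/116 + 1/37) = 2.4893
Critical value for a two-sided test at α = 0.05: z_{α/2} = 1.960.
Power = Φ(δ − 1.960) + Φ(−δ − 1.960) = Φ(0.529) + Φ(-4.449) = 0.7017 + 0.0000 = 0.7017.
Type II error: β = 1 − power = 1 − 0.7017 = 0.2983.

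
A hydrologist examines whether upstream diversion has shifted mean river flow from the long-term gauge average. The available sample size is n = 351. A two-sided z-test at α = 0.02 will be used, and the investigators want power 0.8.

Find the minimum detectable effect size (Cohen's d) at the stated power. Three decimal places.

d ≈ 0.169

Required noncentrality: δ = z_{0.01} + z_{0.20} = 2.326 + 0.842 = 3.168.
(The second rejection-region term Φ(−δ − z_{α/2}) is negligible and dropped.)
δ = d·√n ⇒ d = δ/√n = 3.168/√351 = 0.1691.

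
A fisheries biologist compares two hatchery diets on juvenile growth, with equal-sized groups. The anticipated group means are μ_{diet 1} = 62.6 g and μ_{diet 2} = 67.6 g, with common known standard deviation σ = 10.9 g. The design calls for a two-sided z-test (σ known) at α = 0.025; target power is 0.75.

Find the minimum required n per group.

Standardized effect: d = |μ_{diet 1} − μ_{diet 2}| / σ = |62.6 − 67.6| / 10.9 = 0.4587
Set Φ(δ − 2.241) = 0.75; then δ − 2.241 = Φ⁻¹(0.75) = 0.674, giving δ = 2.916.
(For δ > 0 the lower-tail rejection region contributes negligibly to power, so the one-term inversion is standard.)
δ = d·√(n/2) ⇒ n = 2(δ/d)² = 2 × (2.916 / 0.4587)² = 80.81.
Rounding up, n = 81 per group.

n = 81 per group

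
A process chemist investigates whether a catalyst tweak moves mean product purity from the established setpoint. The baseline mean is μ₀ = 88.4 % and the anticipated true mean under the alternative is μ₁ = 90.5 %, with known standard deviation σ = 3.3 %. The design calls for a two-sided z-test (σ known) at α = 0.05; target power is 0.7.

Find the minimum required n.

Standardized effect: d = |μ₁ − μ₀| / σ = |90.5 − 88.4| / 3.3 = 0.6364
For power 0.7 need Φ(δ − z_{0.025}) = 0.7, so δ = z_{0.025} + z_{0.30} = 1.960 + 0.524 = 2.484.
(The Φ(−δ − z_{α/2}) term is vanishingly small for δ > 0 and is dropped in the standard sample-size formula.)
δ = d·√n ⇒ n = (δ/d)² = (2.484 / 0.6364)² = 15.24.
Rounding up, n = 16.

n = 16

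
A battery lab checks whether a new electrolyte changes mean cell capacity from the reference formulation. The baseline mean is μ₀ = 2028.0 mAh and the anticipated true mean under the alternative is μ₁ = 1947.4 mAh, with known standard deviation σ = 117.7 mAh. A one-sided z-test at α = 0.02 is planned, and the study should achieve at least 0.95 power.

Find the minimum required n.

Standardized effect: d = |μ₁ − μ₀| / σ = |1947.4 − 2028.0| / 117.7 = 0.6848
For power 0.95 need Φ(δ − z_{0.02}) = 0.95, so δ = z_{0.02} + z_{0.05} = 2.054 + 1.645 = 3.699.
δ = d·√n ⇒ n = (δ/d)² = (3.699 / 0.6848)² = 29.17.
Rounding up, n = 30.

n = 30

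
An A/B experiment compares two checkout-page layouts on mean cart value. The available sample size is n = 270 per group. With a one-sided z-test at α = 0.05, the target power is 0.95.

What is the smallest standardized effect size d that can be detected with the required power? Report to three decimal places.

Need Φ(δ − 1.645) = 0.95, so δ = 1.645 + 1.645 = 3.290.
δ = d·√(n/2) ⇒ d = δ/√(n/2) = 3.290/√(270/2) = 0.2831.

d ≈ 0.283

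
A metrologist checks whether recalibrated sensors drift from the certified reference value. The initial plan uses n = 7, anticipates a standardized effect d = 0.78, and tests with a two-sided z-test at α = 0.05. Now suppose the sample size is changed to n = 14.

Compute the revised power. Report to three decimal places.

With n = 14: δ = d·√n = 0.78 × √14 = 2.9185. Critical value z_{0.025} = 1.960.
Revised power = Φ(δ − 1.960) + Φ(−δ − 1.960) = Φ(0.959) + Φ(-4.878) = 0.8311 + 0.0000 = 0.8311.

Power ≈ 0.831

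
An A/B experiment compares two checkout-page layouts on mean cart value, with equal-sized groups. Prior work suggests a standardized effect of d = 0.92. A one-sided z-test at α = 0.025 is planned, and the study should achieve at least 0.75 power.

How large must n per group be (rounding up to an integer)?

n = 17 per group

Set Φ(δ − 1.960) = 0.75; then δ − 1.960 = Φ⁻¹(0.75) = 0.674, giving δ = 2.634.
δ = d·√(n/2) ⇒ n = 2(δ/d)² = 2 × (2.634 / 0.92)² = 16.40.
Round up to the next whole unit.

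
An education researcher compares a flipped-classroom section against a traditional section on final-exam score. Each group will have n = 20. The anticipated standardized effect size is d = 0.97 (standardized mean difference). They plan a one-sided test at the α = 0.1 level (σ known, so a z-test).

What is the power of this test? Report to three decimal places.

Noncentrality parameter: δ = d·√(n/2) = 0.97 × √(20/2) = 3.0674
One-sided α = 0.1 → critical value z_{0.1} = 1.282.
Power = P(Z > 1.282 − δ) = Φ(1.786) = 0.9629.

Power ≈ 0.963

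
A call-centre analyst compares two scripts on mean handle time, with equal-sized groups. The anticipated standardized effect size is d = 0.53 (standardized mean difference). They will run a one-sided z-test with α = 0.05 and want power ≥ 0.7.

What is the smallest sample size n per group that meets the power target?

n = 34 per group

For power 0.7 need Φ(δ − z_{0.05}) = 0.7, so δ = z_{0.05} + z_{0.30} = 1.645 + 0.524 = 2.169.
δ = d·√(n/2) ⇒ n = 2(δ/d)² = 2 × (2.169 / 0.53)² = 33.50.
Rounding up, n = 34 per group.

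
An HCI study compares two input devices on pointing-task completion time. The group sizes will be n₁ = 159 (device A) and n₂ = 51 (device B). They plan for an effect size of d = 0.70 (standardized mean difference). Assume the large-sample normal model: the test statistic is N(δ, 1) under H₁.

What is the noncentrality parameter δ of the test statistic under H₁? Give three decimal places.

δ = d / √(1/n₁ + 1/n₂) = 0.70 / √(1/159 + 1/51) = 4.3498

δ ≈ 4.350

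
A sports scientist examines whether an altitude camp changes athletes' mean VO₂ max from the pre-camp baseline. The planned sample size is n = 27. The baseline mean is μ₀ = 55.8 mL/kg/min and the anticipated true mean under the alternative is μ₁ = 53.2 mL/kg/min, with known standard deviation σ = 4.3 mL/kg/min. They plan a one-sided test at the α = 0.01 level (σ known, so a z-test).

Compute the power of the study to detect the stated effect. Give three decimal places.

Standardized effect: d = |μ₁ − μ₀| / σ = |53.2 − 55.8| / 4.3 = 0.6047
Noncentrality parameter: δ = d·√n = 0.6047 × √27 = 3.1419
Critical value for a one-sided test at α = 0.01: z_α = 2.326.
Power = Φ(δ − 2.326) = Φ(0.816) = 0.7926.

Power ≈ 0.793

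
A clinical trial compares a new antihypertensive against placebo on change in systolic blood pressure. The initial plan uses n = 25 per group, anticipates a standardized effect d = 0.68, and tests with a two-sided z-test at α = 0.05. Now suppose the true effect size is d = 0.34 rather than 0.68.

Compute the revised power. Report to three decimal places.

With d = 0.34: δ = d·√(n/2) = 0.34 × √(25/2) = 1.2021. Critical value z_{0.025} = 1.960.
Revised power = Φ(δ − 1.960) + Φ(−δ − 1.960) = Φ(-0.758) + Φ(-3.162) = 0.2243 + 0.0008 = 0.2250.

Power ≈ 0.225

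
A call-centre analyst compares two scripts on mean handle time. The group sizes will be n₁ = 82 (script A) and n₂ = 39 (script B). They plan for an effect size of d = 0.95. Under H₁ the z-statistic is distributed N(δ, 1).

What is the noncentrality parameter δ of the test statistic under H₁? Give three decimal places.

δ = d / √(1/n₁ + 1/n₂) = 0.95 / √(1/82 + 1/39) = 4.8839

δ ≈ 4.884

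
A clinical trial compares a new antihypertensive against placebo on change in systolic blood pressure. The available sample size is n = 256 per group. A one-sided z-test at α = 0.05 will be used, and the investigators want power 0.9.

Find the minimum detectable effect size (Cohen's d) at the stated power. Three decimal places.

Required noncentrality: δ = z_{0.05} + z_{0.10} = 1.645 + 1.282 = 2.926.
δ = d·√(n/2) ⇒ d = δ/√(n/2) = 2.926/√(256/2) = 0.2587.

d ≈ 0.259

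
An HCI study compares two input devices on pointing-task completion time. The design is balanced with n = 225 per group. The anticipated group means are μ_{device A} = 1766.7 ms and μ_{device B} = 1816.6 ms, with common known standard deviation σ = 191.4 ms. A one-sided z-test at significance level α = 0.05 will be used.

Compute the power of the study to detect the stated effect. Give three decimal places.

Power ≈ 0.869

Standardized effect: d = |μ_{device A} − μ_{device B}| / σ = |1766.7 − 1816.6| / 191.4 = 0.2607
Noncentrality parameter: δ = d·√(n/2) = 0.2607 × √(225/2) = 2.7653
One-sided α = 0.05 → critical value z_{0.05} = 1.645.
Power = Φ(δ − 1.645) = Φ(1.120) = 0.8687.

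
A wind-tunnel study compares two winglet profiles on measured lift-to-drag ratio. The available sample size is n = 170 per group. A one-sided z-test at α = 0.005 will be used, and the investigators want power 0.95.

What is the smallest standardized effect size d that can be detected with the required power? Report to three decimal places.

Required noncentrality: δ = z_{0.005} + z_{0.05} = 2.576 + 1.645 = 4.221.
δ = d·√(n/2) ⇒ d = δ/√(n/2) = 4.221/√(170/2) = 0.4578.

d ≈ 0.458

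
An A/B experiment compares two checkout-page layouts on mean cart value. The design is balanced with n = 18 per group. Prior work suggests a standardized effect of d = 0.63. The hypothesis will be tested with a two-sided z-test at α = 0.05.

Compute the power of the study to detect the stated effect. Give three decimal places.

Power ≈ 0.472

Noncentrality parameter: δ = d·√(n/2) = 0.63 × √(18/2) = 1.8900
Critical value for a two-sided test at α = 0.05: z_{α/2} = 1.960.
Power = Φ(δ − 1.960) + Φ(−δ − 1.960) = Φ(-0.070) + Φ(-3.850) = 0.4721 + 0.0001 = 0.4722.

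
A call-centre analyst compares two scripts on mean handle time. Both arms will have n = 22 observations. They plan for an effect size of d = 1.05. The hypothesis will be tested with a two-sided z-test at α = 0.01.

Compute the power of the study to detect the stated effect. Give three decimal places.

Noncentrality parameter: δ = d·√(n/2) = 1.05 × √(22/2) = 3.4825
Two-sided α = 0.01 → critical value z_{0.005} = 2.576.
Power = Φ(δ − 2.576) + Φ(−δ − 2.576) = Φ(0.907) + Φ(-6.058) = 0.8177 + 0.0000 = 0.8177.

Power ≈ 0.818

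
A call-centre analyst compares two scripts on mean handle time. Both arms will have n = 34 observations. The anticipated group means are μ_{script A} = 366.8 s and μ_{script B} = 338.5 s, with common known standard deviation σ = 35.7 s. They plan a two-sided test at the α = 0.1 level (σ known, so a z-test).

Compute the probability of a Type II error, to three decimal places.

Standardized effect: d = |μ_{script A} − μ_{script B}| / σ = |366.8 − 338.5| / 35.7 = 0.7927
Noncentrality parameter: δ = d·√(n/2) = 0.7927 × √(34/2) = 3.2685
Critical value for a two-sided test at α = 0.1: z_{α/2} = 1.645.
Power = Φ(δ − 1.645) + Φ(−δ − 1.645) = Φ(1.624) + Φ(-4.913) = 0.9478 + 0.0000 = 0.9478.
Type II error: β = 1 − power = 1 − 0.9478 = 0.0522.

β ≈ 0.052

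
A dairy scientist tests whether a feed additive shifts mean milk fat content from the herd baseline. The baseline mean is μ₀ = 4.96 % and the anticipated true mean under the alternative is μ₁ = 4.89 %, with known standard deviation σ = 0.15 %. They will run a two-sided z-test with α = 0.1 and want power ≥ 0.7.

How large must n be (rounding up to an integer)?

Standardized effect: d = |μ₁ − μ₀| / σ = |4.89 − 4.96| / 0.15 = 0.4667
For power 0.7 need Φ(δ − z_{0.05}) = 0.7, so δ = z_{0.05} + z_{0.30} = 1.645 + 0.524 = 2.169.
(For δ > 0 the lower-tail rejection region contributes negligibly to power, so the one-term inversion is standard.)
δ = d·√n ⇒ n = (δ/d)² = (2.169 / 0.4667)² = 21.61.
Round up to the next whole unit.

n = 22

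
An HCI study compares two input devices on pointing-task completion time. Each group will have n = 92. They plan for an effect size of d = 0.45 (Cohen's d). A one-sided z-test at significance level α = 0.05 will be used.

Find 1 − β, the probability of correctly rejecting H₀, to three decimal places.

Noncentrality parameter: δ = d·√(n/2) = 0.45 × √(92/2) = 3.0520
Critical value for a one-sided test at α = 0.05: z_α = 1.645.
Power = P(Z > 1.645 − δ) = Φ(1.407) = 0.9203.

Power ≈ 0.920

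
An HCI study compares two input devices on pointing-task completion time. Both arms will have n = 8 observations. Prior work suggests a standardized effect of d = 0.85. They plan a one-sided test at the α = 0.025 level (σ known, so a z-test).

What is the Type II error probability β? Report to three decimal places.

β ≈ 0.603

Noncentrality parameter: δ = d·√(n/2) = 0.85 × √(8/2) = 1.7000
Critical value for a one-sided test at α = 0.025: z_α = 1.960.
Power = Φ(δ − 1.960) = Φ(-0.260) = 0.3974.
Type II error: β = 1 − power = 1 − 0.3974 = 0.6026.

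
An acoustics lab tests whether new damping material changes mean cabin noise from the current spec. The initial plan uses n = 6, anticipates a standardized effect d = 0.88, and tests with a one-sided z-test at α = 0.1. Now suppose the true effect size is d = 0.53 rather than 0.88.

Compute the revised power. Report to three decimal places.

Power ≈ 0.507

With d = 0.53: δ = d·√n = 0.53 × √6 = 1.2982. Critical value z_{0.1} = 1.282.
Revised power = Φ(δ − 1.282) = Φ(0.017) = 0.5067.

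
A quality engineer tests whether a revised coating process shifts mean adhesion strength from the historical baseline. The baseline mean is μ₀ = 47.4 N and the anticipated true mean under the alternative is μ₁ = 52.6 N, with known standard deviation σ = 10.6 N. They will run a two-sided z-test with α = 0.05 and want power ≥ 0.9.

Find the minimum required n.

Standardized effect: d = |μ₁ − μ₀| / σ = |52.6 − 47.4| / 10.6 = 0.4906
For power 0.9 need Φ(δ − z_{0.025}) = 0.9, so δ = z_{0.025} + z_{0.10} = 1.960 + 1.282 = 3.242.
(The Φ(−δ − z_{α/2}) term is vanishingly small for δ > 0 and is dropped in the standard sample-size formula.)
δ = d·√n ⇒ n = (δ/d)² = (3.242 / 0.4906)² = 43.66.
Round up to the next whole unit.

n = 44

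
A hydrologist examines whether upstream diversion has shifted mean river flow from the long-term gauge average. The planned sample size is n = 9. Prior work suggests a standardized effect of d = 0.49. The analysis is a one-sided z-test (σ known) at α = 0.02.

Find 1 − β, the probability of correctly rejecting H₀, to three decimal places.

Power ≈ 0.280

Noncentrality parameter: δ = d·√n = 0.49 × √9 = 1.4700
One-sided α = 0.02 → critical value z_{0.02} = 2.054.
Power = P(Z > 2.054 − δ) = Φ(-0.584) = 0.2797.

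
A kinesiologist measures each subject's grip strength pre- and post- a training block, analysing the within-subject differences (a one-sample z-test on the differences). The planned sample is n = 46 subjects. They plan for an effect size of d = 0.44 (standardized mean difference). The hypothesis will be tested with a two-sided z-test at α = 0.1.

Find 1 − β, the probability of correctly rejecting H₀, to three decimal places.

Power ≈ 0.910

Noncentrality parameter: δ = d·√n = 0.44 × √46 = 2.9842
Critical value for a two-sided test at α = 0.1: z_{α/2} = 1.645.
Power = Φ(δ − 1.645) + Φ(−δ − 1.645) = Φ(1.339) + Φ(-4.629) = 0.9098 + 0.0000 = 0.9098.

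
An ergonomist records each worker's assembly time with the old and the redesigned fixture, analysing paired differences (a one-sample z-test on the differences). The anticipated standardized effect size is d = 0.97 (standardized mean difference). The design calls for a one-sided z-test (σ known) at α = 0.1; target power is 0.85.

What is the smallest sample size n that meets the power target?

For power 0.85 need Φ(δ − z_{0.1}) = 0.85, so δ = z_{0.1} + z_{0.15} = 1.282 + 1.036 = 2.318.
δ = d·√n ⇒ n = (δ/d)² = (2.318 / 0.97)² = 5.71.
Round up to the next whole unit.

n = 6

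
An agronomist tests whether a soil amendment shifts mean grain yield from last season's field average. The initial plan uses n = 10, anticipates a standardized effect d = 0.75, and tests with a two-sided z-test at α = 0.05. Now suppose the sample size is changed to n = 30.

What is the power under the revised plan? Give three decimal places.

Power ≈ 0.984

With n = 30: δ = d·√n = 0.75 × √30 = 4.1079. Critical value z_{0.025} = 1.960.
Revised power = Φ(δ − 1.960) + Φ(−δ − 1.960) = Φ(2.148) + Φ(-6.068) = 0.9841 + 0.0000 = 0.9841.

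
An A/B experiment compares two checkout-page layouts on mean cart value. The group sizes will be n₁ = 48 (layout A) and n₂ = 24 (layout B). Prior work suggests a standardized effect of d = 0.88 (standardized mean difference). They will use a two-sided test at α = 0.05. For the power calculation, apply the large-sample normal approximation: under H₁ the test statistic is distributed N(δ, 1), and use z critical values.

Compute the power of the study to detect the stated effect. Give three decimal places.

Noncentrality parameter: δ = d / √(1/n₁ + 1/n₂) = 0.88 / √(1/48 + 1/24) = 3.5200
Two-sided α = 0.05 → critical value z_{0.025} = 1.960.
Power = Φ(δ − 1.960) + Φ(−δ − 1.960) = Φ(1.560) + Φ(-5.480) = 0.9406 + 0.0000 = 0.9406.

Power ≈ 0.941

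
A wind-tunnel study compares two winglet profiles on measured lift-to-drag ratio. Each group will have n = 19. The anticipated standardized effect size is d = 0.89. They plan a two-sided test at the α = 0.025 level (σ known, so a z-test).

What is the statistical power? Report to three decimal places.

Noncentrality parameter: δ = d·√(n/2) = 0.89 × √(19/2) = 2.7432
Critical value for a two-sided test at α = 0.025: z_{α/2} = 2.241.
Power = Φ(δ − 2.241) + Φ(−δ − 2.241) = Φ(0.502) + Φ(-4.985) = 0.6921 + 0.0000 = 0.6921.

Power ≈ 0.692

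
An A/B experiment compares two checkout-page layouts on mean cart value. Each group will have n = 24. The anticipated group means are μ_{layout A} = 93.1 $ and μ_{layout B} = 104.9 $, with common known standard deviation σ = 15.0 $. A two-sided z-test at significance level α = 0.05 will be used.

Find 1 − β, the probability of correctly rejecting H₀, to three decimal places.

Power ≈ 0.778

Standardized effect: d = |μ_{layout A} − μ_{layout B}| / σ = |93.1 − 104.9| / 15.0 = 0.7867
Noncentrality parameter: δ = d·√(n/2) = 0.7867 × √(24/2) = 2.7251
Critical value for a two-sided test at α = 0.05: z_{α/2} = 1.960.
Power = Φ(δ − 1.960) + Φ(−δ − 1.960) = Φ(0.765) + Φ(-4.685) = 0.7779 + 0.0000 = 0.7779.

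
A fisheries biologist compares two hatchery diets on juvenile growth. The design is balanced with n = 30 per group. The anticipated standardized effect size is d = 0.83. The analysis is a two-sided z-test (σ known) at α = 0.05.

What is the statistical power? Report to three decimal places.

Noncentrality parameter: δ = d·√(n/2) = 0.83 × √(30/2) = 3.2146
Critical value for a two-sided test at α = 0.05: z_{α/2} = 1.960.
Power = Φ(δ − 1.960) + Φ(−δ − 1.960) = Φ(1.255) + Φ(-5.175) = 0.8952 + 0.0000 = 0.8952.

Power ≈ 0.895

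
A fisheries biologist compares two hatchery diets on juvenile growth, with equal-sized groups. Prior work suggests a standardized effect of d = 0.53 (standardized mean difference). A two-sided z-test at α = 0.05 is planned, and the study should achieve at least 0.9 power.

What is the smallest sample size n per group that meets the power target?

For power 0.9 need Φ(δ − z_{0.025}) = 0.9, so δ = z_{0.025} + z_{0.10} = 1.960 + 1.282 = 3.242.
(For δ > 0 the lower-tail rejection region contributes negligibly to power, so the one-term inversion is standard.)
δ = d·√(n/2) ⇒ n = 2(δ/d)² = 2 × (3.242 / 0.53)² = 74.81.
Round up to the next whole unit.

n = 75 per group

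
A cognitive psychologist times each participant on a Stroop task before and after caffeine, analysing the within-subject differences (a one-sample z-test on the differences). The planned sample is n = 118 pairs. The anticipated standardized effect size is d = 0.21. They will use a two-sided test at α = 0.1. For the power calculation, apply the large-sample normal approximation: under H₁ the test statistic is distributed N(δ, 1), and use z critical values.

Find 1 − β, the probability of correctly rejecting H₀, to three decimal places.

Power ≈ 0.738

Noncentrality parameter: δ = d·√n = 0.21 × √118 = 2.2812
Two-sided α = 0.1 → critical value z_{0.05} = 1.645.
Power = Φ(δ − 1.645) + Φ(−δ − 1.645) = Φ(0.636) + Φ(-3.926) = 0.7377 + 0.0000 = 0.7378.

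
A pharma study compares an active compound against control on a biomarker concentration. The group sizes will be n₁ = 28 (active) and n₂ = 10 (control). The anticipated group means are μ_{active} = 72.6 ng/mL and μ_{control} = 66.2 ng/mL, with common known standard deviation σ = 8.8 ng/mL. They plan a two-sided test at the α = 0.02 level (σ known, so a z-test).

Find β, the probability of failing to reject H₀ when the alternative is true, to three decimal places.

Standardized effect: d = |μ_{active} − μ_{control}| / σ = |72.6 − 66.2| / 8.8 = 0.7273
Noncentrality parameter: δ = d / √(1/n₁ + 1/n₂) = 0.7273 / √(1/28 + 1/10) = 1.9742
Critical value for a two-sided test at α = 0.02: z_{α/2} = 2.326.
Power = Φ(δ − 2.326) + Φ(−δ − 2.326) = Φ(-0.352) + Φ(-4.301) = 0.3624 + 0.0000 = 0.3624.
Type II error: β = 1 − power = 1 − 0.3624 = 0.6376.

β ≈ 0.638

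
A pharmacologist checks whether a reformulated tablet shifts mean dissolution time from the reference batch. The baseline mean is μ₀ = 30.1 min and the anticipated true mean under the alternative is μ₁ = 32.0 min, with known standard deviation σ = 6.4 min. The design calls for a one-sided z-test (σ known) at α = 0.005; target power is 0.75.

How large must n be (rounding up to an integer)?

n = 120

Standardized effect: d = |μ₁ − μ₀| / σ = |32.0 − 30.1| / 6.4 = 0.2969
Set Φ(δ − 2.576) = 0.75; then δ − 2.576 = Φ⁻¹(0.75) = 0.674, giving δ = 3.250.
δ = d·√n ⇒ n = (δ/d)² = (3.250 / 0.2969)² = 119.87.
Round up to the next whole unit.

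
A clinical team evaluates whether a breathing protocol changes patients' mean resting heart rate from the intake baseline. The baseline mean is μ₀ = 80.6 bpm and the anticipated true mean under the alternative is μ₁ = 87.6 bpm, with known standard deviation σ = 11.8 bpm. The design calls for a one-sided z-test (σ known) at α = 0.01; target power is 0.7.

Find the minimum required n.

Standardized effect: d = |μ₁ − μ₀| / σ = |87.6 − 80.6| / 11.8 = 0.5932
For power 0.7 need Φ(δ − z_{0.01}) = 0.7, so δ = z_{0.01} + z_{0.30} = 2.326 + 0.524 = 2.851.
δ = d·√n ⇒ n = (δ/d)² = (2.851 / 0.5932)² = 23.09.
Round up to the next whole unit.

n = 24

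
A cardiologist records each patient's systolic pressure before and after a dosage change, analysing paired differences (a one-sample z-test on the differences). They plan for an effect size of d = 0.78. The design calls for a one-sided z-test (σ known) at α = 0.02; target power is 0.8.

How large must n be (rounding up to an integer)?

Set Φ(δ − 2.054) = 0.8; then δ − 2.054 = Φ⁻¹(0.8) = 0.842, giving δ = 2.895.
δ = d·√n ⇒ n = (δ/d)² = (2.895 / 0.78)² = 13.78.
Rounding up, n = 14.

n = 14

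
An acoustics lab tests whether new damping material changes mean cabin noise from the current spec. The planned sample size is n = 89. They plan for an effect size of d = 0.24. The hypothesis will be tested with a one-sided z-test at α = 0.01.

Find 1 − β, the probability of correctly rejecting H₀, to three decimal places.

Power ≈ 0.475

Noncentrality parameter: δ = d·√n = 0.24 × √89 = 2.2642
One-sided α = 0.01 → critical value z_{0.01} = 2.326.
Power = P(Z > 2.326 − δ) = Φ(-0.062) = 0.4752.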